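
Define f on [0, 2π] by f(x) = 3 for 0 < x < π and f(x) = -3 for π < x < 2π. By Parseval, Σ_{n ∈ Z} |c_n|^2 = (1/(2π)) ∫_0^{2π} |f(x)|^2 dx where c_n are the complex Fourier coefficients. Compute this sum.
Σ |c_n|^2 = 9

Parseval equates the L^2 energy of f (normalised by 1/(2π)) with the ℓ^2 sum of its Fourier coefficients: (1/(2π)) ∫_0^{2π} |f|^2 = Σ |c_n|^2.
Compute the left side: (1/(2π)) [∫_0^π 3^2 dx + ∫_π^{2π} (-3)^2 dx] = (1/(2π)) · (9π + 9π) = (9 + 9)/2 = 9.
So Σ_{n ∈ Z} |c_n|^2 = 9.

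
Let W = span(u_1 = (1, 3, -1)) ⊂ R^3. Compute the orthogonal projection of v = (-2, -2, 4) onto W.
proj_W(v) = (-12/11, -36/11, 12/11)

Set up U = [u_1 | ... | u_1] ∈ R^(3×1). The projector onto W = col(U) is P = U (U^T U)^(-1) U^T.
Compute U^T U =
  [11],
and U^T v = (-12).
Solve U^T U · c = U^T v for the coefficients: c = (-12/11). The projection is proj_W(v) = U c.
Check: (v - proj_W(v)) · u_1 = 0  (should be 0).
Result: proj_W(v) = (-12/11, -36/11, 12/11).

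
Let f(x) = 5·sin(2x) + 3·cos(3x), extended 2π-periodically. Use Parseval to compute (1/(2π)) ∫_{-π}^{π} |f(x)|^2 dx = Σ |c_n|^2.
Σ |c_n|^2 = 17

Expand |f|^2 and use orthogonality of {sin(nx), cos(mx)} on [-π, π]:
  ∫_{-π}^{π} sin(nx)^2 dx = π, ∫ cos(mx)^2 dx = π, and cross terms integrate to 0.
So ∫_{-π}^{π} f(x)^2 dx = 5^2 · π + 3^2 · π = (25 + 9)π.
Divide by 2π: (25 + 9)/2 = 17.
By Parseval, this equals Σ |c_n|^2.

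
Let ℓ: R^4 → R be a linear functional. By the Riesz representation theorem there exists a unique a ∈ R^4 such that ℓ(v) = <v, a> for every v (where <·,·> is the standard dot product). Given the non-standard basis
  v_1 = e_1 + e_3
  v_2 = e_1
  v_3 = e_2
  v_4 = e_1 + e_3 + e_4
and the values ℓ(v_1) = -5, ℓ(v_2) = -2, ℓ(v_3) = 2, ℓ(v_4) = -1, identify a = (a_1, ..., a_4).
a = (-2, 2, -3, 4)

Write a = (a_1, ..., a_4) in the standard basis. For each basis vector v_i, ℓ(v_i) = <v_i, a> is a linear equation in the a_j's. Collect the n equations into a matrix system V a = ℓ, where row i of V is v_i (expressed in the standard basis). Since V is invertible (lower-triangular with 1s on the diagonal, up to permutation), solve by back-substitution:
  V =
[[1, 0, 1, 0],
 [1, 0, 0, 0],
 [0, 1, 0, 0],
 [1, 0, 1, 1]]
  V a = (-5, -2, 2, -1)
Solving gives a = (-2, 2, -3, 4).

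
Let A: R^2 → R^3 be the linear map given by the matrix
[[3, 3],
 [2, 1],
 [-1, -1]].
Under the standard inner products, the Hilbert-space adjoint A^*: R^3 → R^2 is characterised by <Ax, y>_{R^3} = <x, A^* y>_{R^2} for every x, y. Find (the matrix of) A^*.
A^* = A^T =
[[3, 2, -1],
 [3, 1, -1]]

For real matrices with standard dot products, the defining identity <Ax, y> = <x, A^* y> gives (Ax)^T y = x^T (A^*) y, i.e. x^T A^T y = x^T (A^*) y. Since this holds for all x, y, we must have A^* = A^T. Therefore
A^* =
[[3, 2, -1],
 [3, 1, -1]].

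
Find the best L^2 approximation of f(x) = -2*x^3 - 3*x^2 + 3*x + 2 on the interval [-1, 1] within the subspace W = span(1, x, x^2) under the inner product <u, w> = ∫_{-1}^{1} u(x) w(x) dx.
g(x) = -3*x^2 + 9*x/5 + 2

The best approximation g ∈ W is the orthogonal projection of f onto W. Writing g = a_0 + a_1 x + a_2 x^2, the coefficients solve the normal equations G · a = b where
  G_{ij} = <φ_i, φ_j> and b_i = <f, φ_i>, with φ_0 = 1, φ_1 = x, φ_2 = x^2.
G =
  [2, 0, 2/3]
  [0, 2/3, 0]
  [2/3, 0, 2/5],
b = (2, 6/5, 2/15).
Solving gives a_0 = 2, a_1 = 9/5, a_2 = -3, so
  g(x) = -3*x^2 + 9*x/5 + 2.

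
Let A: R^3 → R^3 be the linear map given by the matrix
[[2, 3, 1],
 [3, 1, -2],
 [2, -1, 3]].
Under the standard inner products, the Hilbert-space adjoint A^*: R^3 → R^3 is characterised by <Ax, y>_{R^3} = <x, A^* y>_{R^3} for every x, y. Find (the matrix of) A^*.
A^* = A^T =
[[2, 3, 2],
 [3, 1, -1],
 [1, -2, 3]]

For real matrices with standard dot products, the defining identity <Ax, y> = <x, A^* y> gives (Ax)^T y = x^T (A^*) y, i.e. x^T A^T y = x^T (A^*) y. Since this holds for all x, y, we must have A^* = A^T. Therefore
A^* =
[[2, 3, 2],
 [3, 1, -1],
 [1, -2, 3]].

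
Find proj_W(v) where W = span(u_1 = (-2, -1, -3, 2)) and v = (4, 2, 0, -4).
proj_W(v) = (2, 1, 3, -2)

Set up U = [u_1 | ... | u_1] ∈ R^(4×1). The projector onto W = col(U) is P = U (U^T U)^(-1) U^T.
Compute U^T U =
  [18],
and U^T v = (-18).
Solve U^T U · c = U^T v for the coefficients: c = (-1). The projection is proj_W(v) = U c.
Check: (v - proj_W(v)) · u_1 = 0  (should be 0).
Result: proj_W(v) = (2, 1, 3, -2).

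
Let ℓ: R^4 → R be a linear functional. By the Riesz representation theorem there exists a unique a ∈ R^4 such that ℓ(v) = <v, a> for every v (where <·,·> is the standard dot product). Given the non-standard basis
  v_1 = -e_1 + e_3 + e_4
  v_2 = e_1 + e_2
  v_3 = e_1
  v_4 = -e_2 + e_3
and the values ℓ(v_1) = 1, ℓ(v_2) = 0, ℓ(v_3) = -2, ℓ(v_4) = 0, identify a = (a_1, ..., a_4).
a = (-2, 2, 2, -3)

Write a = (a_1, ..., a_4) in the standard basis. For each basis vector v_i, ℓ(v_i) = <v_i, a> is a linear equation in the a_j's. Collect the n equations into a matrix system V a = ℓ, where row i of V is v_i (expressed in the standard basis). Since V is invertible (lower-triangular with 1s on the diagonal, up to permutation), solve by back-substitution:
  V =
[[-1, 0, 1, 1],
 [1, 1, 0, 0],
 [1, 0, 0, 0],
 [0, -1, 1, 0]]
  V a = (1, 0, -2, 0)
Solving gives a = (-2, 2, 2, -3).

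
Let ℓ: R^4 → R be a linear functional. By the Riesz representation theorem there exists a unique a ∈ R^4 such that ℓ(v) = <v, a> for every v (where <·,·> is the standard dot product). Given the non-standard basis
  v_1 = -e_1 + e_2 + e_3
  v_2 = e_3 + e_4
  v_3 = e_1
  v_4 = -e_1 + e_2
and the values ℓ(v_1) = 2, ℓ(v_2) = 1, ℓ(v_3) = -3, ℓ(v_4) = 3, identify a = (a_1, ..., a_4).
a = (-3, 0, -1, 2)

Write a = (a_1, ..., a_4) in the standard basis. For each basis vector v_i, ℓ(v_i) = <v_i, a> is a linear equation in the a_j's. Collect the n equations into a matrix system V a = ℓ, where row i of V is v_i (expressed in the standard basis). Since V is invertible (lower-triangular with 1s on the diagonal, up to permutation), solve by back-substitution:
  V =
[[-1, 1, 1, 0],
 [0, 0, 1, 1],
 [1, 0, 0, 0],
 [-1, 1, 0, 0]]
  V a = (2, 1, -3, 3)
Solving gives a = (-3, 0, -1, 2).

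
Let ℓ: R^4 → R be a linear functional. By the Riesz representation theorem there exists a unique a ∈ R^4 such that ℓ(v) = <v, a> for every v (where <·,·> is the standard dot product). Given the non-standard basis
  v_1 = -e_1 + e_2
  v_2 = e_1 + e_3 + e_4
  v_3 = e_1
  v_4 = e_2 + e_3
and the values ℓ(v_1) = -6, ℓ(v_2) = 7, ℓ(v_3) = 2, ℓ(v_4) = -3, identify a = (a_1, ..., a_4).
a = (2, -4, 1, 4)

Write a = (a_1, ..., a_4) in the standard basis. For each basis vector v_i, ℓ(v_i) = <v_i, a> is a linear equation in the a_j's. Collect the n equations into a matrix system V a = ℓ, where row i of V is v_i (expressed in the standard basis). Since V is invertible (lower-triangular with 1s on the diagonal, up to permutation), solve by back-substitution:
  V =
[[-1, 1, 0, 0],
 [1, 0, 1, 1],
 [1, 0, 0, 0],
 [0, 1, 1, 0]]
  V a = (-6, 7, 2, -3)
Solving gives a = (2, -4, 1, 4).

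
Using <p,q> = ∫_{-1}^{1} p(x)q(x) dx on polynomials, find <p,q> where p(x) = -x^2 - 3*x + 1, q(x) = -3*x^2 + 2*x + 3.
<p,q> = -4/5

Expand the product: p(x)·q(x) = 3*x^4 + 7*x^3 - 12*x^2 - 7*x + 3.
∫_{-1}^{1} of each monomial x^k gives [2/(k+1) if k even, 0 if k odd]. Integrating term-by-term (or equivalently evaluating the antiderivative F(x) = 3*x^5/5 + 7*x^4/4 - 4*x^3 - 7*x^2/2 + 3*x at the endpoints):
  F(1) − F(−1) = -43/20 − (-27/20) = -4/5.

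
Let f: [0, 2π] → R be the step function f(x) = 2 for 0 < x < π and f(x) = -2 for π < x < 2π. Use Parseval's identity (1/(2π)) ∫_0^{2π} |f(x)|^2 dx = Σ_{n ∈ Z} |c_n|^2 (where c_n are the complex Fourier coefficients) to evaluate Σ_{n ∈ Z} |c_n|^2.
Σ |c_n|^2 = 4

Parseval equates the L^2 energy of f (normalised by 1/(2π)) with the ℓ^2 sum of its Fourier coefficients: (1/(2π)) ∫_0^{2π} |f|^2 = Σ |c_n|^2.
Compute the left side: (1/(2π)) [∫_0^π 2^2 dx + ∫_π^{2π} (-2)^2 dx] = (1/(2π)) · (4π + 4π) = (4 + 4)/2 = 4.
So Σ_{n ∈ Z} |c_n|^2 = 4.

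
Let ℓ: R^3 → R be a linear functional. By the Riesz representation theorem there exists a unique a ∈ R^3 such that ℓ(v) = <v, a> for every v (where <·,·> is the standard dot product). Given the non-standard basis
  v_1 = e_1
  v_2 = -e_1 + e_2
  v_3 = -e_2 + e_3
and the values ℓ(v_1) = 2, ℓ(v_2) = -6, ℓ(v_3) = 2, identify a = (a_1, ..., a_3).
a = (2, -4, -2)

Write a = (a_1, ..., a_3) in the standard basis. For each basis vector v_i, ℓ(v_i) = <v_i, a> is a linear equation in the a_j's. Collect the n equations into a matrix system V a = ℓ, where row i of V is v_i (expressed in the standard basis). Since V is invertible (lower-triangular with 1s on the diagonal, up to permutation), solve by back-substitution:
  V =
[[1, 0, 0],
 [-1, 1, 0],
 [0, -1, 1]]
  V a = (2, -6, 2)
Solving gives a = (2, -4, -2).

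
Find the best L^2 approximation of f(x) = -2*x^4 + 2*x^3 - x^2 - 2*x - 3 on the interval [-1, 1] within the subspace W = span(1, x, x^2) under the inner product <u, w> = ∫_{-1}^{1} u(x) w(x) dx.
g(x) = -19*x^2/7 - 4*x/5 - 99/35

The best approximation g ∈ W is the orthogonal projection of f onto W. Writing g = a_0 + a_1 x + a_2 x^2, the coefficients solve the normal equations G · a = b where
  G_{ij} = <φ_i, φ_j> and b_i = <f, φ_i>, with φ_0 = 1, φ_1 = x, φ_2 = x^2.
G =
  [2, 0, 2/3]
  [0, 2/3, 0]
  [2/3, 0, 2/5],
b = (-112/15, -8/15, -104/35).
Solving gives a_0 = -99/35, a_1 = -4/5, a_2 = -19/7, so
  g(x) = -19*x^2/7 - 4*x/5 - 99/35.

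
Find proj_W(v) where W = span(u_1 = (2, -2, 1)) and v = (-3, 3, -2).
proj_W(v) = (-28/9, 28/9, -14/9)

Set up U = [u_1 | ... | u_1] ∈ R^(3×1). The projector onto W = col(U) is P = U (U^T U)^(-1) U^T.
Compute U^T U =
  [9],
and U^T v = (-14).
Solve U^T U · c = U^T v for the coefficients: c = (-14/9). The projection is proj_W(v) = U c.
Check: (v - proj_W(v)) · u_1 = 0  (should be 0).
Result: proj_W(v) = (-28/9, 28/9, -14/9).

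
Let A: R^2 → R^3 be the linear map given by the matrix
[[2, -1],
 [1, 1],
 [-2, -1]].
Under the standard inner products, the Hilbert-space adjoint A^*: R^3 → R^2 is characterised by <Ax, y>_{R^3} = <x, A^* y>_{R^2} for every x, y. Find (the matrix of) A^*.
A^* = A^T =
[[2, 1, -2],
 [-1, 1, -1]]

For real matrices with standard dot products, the defining identity <Ax, y> = <x, A^* y> gives (Ax)^T y = x^T (A^*) y, i.e. x^T A^T y = x^T (A^*) y. Since this holds for all x, y, we must have A^* = A^T. Therefore
A^* =
[[2, 1, -2],
 [-1, 1, -1]].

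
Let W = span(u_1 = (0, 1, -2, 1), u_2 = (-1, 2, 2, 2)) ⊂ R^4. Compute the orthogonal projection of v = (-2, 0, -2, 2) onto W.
proj_W(v) = (-2/13, 17/13, -22/13, 17/13)

Set up U = [u_1 | ... | u_2] ∈ R^(4×2). The projector onto W = col(U) is P = U (U^T U)^(-1) U^T.
Compute U^T U =
  [6, 0]
  [0, 13],
and U^T v = (6, 2).
Solve U^T U · c = U^T v for the coefficients: c = (1, 2/13). The projection is proj_W(v) = U c.
Check: (v - proj_W(v)) · u_1 = 0  (should be 0).
Check: (v - proj_W(v)) · u_2 = 0  (should be 0).
Result: proj_W(v) = (-2/13, 17/13, -22/13, 17/13).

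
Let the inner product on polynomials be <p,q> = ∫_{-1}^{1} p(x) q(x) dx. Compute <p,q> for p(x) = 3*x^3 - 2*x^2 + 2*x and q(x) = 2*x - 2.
<p,q> = 116/15

Expand the product: p(x)·q(x) = 6*x^4 - 10*x^3 + 8*x^2 - 4*x.
∫_{-1}^{1} of each monomial x^k gives [2/(k+1) if k even, 0 if k odd]. Integrating term-by-term (or equivalently evaluating the antiderivative F(x) = 6*x^5/5 - 5*x^4/2 + 8*x^3/3 - 2*x^2 at the endpoints):
  F(1) − F(−1) = -19/30 − (-251/30) = 116/15.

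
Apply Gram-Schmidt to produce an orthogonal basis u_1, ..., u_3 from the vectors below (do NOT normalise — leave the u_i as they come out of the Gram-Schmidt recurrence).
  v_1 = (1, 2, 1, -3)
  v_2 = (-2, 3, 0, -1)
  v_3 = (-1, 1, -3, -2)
Orthogonal basis:
  u_1 = (1, 2, 1, -3)
  u_2 = (-37/15, 31/15, -7/15, 2/5)
  u_3 = (-2/23, -12/23, -70/23, -32/23)

Apply the Gram-Schmidt recurrence
  u_1 = v_1
  u_i = v_i − Σ_{j<i} ((v_i · u_j) / (u_j · u_j)) · u_j.

Step by step this gives:
  u_1 = (1, 2, 1, -3)
  u_2 = (-37/15, 31/15, -7/15, 2/5)
  u_3 = (-2/23, -12/23, -70/23, -32/23)

Orthogonality check:
  u_2 · u_1 = 0 (should be 0)
  u_3 · u_1 = 0 (should be 0)
  u_3 · u_2 = 0 (should be 0)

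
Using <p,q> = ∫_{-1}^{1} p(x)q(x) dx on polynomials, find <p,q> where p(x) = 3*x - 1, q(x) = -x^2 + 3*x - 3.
<p,q> = 38/3

Expand the product: p(x)·q(x) = -3*x^3 + 10*x^2 - 12*x + 3.
∫_{-1}^{1} of each monomial x^k gives [2/(k+1) if k even, 0 if k odd]. Integrating term-by-term (or equivalently evaluating the antiderivative F(x) = -3*x^4/4 + 10*x^3/3 - 6*x^2 + 3*x at the endpoints):
  F(1) − F(−1) = -5/12 − (-157/12) = 38/3.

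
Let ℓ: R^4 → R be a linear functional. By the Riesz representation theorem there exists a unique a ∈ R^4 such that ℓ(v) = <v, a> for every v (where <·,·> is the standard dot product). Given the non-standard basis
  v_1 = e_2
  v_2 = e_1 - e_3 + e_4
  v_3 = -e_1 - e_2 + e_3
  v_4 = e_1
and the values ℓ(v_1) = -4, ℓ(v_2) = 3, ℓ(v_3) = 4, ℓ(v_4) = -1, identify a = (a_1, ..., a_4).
a = (-1, -4, -1, 3)

Write a = (a_1, ..., a_4) in the standard basis. For each basis vector v_i, ℓ(v_i) = <v_i, a> is a linear equation in the a_j's. Collect the n equations into a matrix system V a = ℓ, where row i of V is v_i (expressed in the standard basis). Since V is invertible (lower-triangular with 1s on the diagonal, up to permutation), solve by back-substitution:
  V =
[[0, 1, 0, 0],
 [1, 0, -1, 1],
 [-1, -1, 1, 0],
 [1, 0, 0, 0]]
  V a = (-4, 3, 4, -1)
Solving gives a = (-1, -4, -1, 3).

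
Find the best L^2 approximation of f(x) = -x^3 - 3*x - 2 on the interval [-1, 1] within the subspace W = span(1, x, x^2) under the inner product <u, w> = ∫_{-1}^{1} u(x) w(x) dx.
g(x) = -18*x/5 - 2

The best approximation g ∈ W is the orthogonal projection of f onto W. Writing g = a_0 + a_1 x + a_2 x^2, the coefficients solve the normal equations G · a = b where
  G_{ij} = <φ_i, φ_j> and b_i = <f, φ_i>, with φ_0 = 1, φ_1 = x, φ_2 = x^2.
G =
  [2, 0, 2/3]
  [0, 2/3, 0]
  [2/3, 0, 2/5],
b = (-4, -12/5, -4/3).
Solving gives a_0 = -2, a_1 = -18/5, a_2 = 0, so
  g(x) = -18*x/5 - 2.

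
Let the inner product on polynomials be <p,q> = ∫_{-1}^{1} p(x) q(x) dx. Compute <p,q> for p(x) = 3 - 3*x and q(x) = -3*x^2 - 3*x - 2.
<p,q> = -12

Expand the product: p(x)·q(x) = 9*x^3 - 3*x - 6.
∫_{-1}^{1} of each monomial x^k gives [2/(k+1) if k even, 0 if k odd]. Integrating term-by-term (or equivalently evaluating the antiderivative F(x) = 9*x^4/4 - 3*x^2/2 - 6*x at the endpoints):
  F(1) − F(−1) = -21/4 − (27/4) = -12.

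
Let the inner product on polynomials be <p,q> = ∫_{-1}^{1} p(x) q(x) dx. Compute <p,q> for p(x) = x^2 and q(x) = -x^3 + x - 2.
<p,q> = -4/3

Expand the product: p(x)·q(x) = -x^5 + x^3 - 2*x^2.
∫_{-1}^{1} of each monomial x^k gives [2/(k+1) if k even, 0 if k odd]. Integrating term-by-term (or equivalently evaluating the antiderivative F(x) = -x^6/6 + x^4/4 - 2*x^3/3 at the endpoints):
  F(1) − F(−1) = -7/12 − (3/4) = -4/3.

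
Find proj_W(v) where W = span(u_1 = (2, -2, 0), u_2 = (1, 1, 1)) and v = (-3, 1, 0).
proj_W(v) = (-8/3, 4/3, -2/3)

Set up U = [u_1 | ... | u_2] ∈ R^(3×2). The projector onto W = col(U) is P = U (U^T U)^(-1) U^T.
Compute U^T U =
  [8, 0]
  [0, 3],
and U^T v = (-8, -2).
Solve U^T U · c = U^T v for the coefficients: c = (-1, -2/3). The projection is proj_W(v) = U c.
Check: (v - proj_W(v)) · u_1 = 0  (should be 0).
Check: (v - proj_W(v)) · u_2 = 0  (should be 0).
Result: proj_W(v) = (-8/3, 4/3, -2/3).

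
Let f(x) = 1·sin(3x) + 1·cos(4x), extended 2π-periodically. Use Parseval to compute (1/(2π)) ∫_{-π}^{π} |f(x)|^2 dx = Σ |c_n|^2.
Σ |c_n|^2 = 1

Expand |f|^2 and use orthogonality of {sin(nx), cos(mx)} on [-π, π]:
  ∫_{-π}^{π} sin(nx)^2 dx = π, ∫ cos(mx)^2 dx = π, and cross terms integrate to 0.
So ∫_{-π}^{π} f(x)^2 dx = 1^2 · π + 1^2 · π = (1 + 1)π.
Divide by 2π: (1 + 1)/2 = 1.
By Parseval, this equals Σ |c_n|^2.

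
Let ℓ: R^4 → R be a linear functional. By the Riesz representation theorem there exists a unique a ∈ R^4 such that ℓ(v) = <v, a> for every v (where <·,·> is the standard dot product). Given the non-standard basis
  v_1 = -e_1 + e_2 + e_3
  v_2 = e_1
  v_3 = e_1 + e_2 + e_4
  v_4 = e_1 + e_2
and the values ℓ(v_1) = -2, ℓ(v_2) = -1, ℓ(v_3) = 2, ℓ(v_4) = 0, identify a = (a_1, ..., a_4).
a = (-1, 1, -4, 2)

Write a = (a_1, ..., a_4) in the standard basis. For each basis vector v_i, ℓ(v_i) = <v_i, a> is a linear equation in the a_j's. Collect the n equations into a matrix system V a = ℓ, where row i of V is v_i (expressed in the standard basis). Since V is invertible (lower-triangular with 1s on the diagonal, up to permutation), solve by back-substitution:
  V =
[[-1, 1, 1, 0],
 [1, 0, 0, 0],
 [1, 1, 0, 1],
 [1, 1, 0, 0]]
  V a = (-2, -1, 2, 0)
Solving gives a = (-1, 1, -4, 2).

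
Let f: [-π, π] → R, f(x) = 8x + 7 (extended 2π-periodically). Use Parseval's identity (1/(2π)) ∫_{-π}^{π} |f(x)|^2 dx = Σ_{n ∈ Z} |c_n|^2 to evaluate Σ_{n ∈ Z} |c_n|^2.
Σ |c_n|^2 = 64π^2/3 + 49

Expand and integrate term by term over [-π, π]:
  ∫ (8x)^2 dx = 64·(2π^3/3); ∫ 2·8·(7)·x dx = 0 (odd integrand); ∫ 7^2 dx = 49·2π.
So (1/(2π)) ∫_{-π}^{π} (8x + 7)^2 dx = 64π^2/3 + 49 = 64π^2/3 + 49.
Parseval ⇒ Σ |c_n|^2 = 64π^2/3 + 49.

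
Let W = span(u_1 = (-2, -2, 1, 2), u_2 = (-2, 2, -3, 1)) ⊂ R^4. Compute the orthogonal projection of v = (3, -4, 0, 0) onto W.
proj_W(v) = (316/233, -404/233, 562/233, -136/233)

Set up U = [u_1 | ... | u_2] ∈ R^(4×2). The projector onto W = col(U) is P = U (U^T U)^(-1) U^T.
Compute U^T U =
  [13, -1]
  [-1, 18],
and U^T v = (2, -14).
Solve U^T U · c = U^T v for the coefficients: c = (22/233, -180/233). The projection is proj_W(v) = U c.
Check: (v - proj_W(v)) · u_1 = 0  (should be 0).
Check: (v - proj_W(v)) · u_2 = 0  (should be 0).
Result: proj_W(v) = (316/233, -404/233, 562/233, -136/233).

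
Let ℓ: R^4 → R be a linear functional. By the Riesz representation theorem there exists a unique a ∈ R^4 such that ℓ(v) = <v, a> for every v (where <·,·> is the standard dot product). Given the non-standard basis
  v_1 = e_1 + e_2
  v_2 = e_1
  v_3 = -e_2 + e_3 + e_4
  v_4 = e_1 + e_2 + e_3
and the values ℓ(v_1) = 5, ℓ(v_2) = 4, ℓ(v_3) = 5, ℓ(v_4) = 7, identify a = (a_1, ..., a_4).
a = (4, 1, 2, 4)

Write a = (a_1, ..., a_4) in the standard basis. For each basis vector v_i, ℓ(v_i) = <v_i, a> is a linear equation in the a_j's. Collect the n equations into a matrix system V a = ℓ, where row i of V is v_i (expressed in the standard basis). Since V is invertible (lower-triangular with 1s on the diagonal, up to permutation), solve by back-substitution:
  V =
[[1, 1, 0, 0],
 [1, 0, 0, 0],
 [0, -1, 1, 1],
 [1, 1, 1, 0]]
  V a = (5, 4, 5, 7)
Solving gives a = (4, 1, 2, 4).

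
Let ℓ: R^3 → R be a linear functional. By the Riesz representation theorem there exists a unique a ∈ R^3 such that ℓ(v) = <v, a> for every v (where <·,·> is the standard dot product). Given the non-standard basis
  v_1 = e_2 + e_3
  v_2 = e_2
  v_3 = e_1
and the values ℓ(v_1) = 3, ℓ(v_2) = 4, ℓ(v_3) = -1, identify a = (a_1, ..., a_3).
a = (-1, 4, -1)

Write a = (a_1, ..., a_3) in the standard basis. For each basis vector v_i, ℓ(v_i) = <v_i, a> is a linear equation in the a_j's. Collect the n equations into a matrix system V a = ℓ, where row i of V is v_i (expressed in the standard basis). Since V is invertible (lower-triangular with 1s on the diagonal, up to permutation), solve by back-substitution:
  V =
[[0, 1, 1],
 [0, 1, 0],
 [1, 0, 0]]
  V a = (3, 4, -1)
Solving gives a = (-1, 4, -1).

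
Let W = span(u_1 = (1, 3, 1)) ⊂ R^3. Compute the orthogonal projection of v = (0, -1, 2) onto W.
proj_W(v) = (-1/11, -3/11, -1/11)

Set up U = [u_1 | ... | u_1] ∈ R^(3×1). The projector onto W = col(U) is P = U (U^T U)^(-1) U^T.
Compute U^T U =
  [11],
and U^T v = (-1).
Solve U^T U · c = U^T v for the coefficients: c = (-1/11). The projection is proj_W(v) = U c.
Check: (v - proj_W(v)) · u_1 = 0  (should be 0).
Result: proj_W(v) = (-1/11, -3/11, -1/11).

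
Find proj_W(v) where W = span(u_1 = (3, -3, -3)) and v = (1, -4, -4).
proj_W(v) = (3, -3, -3)

Set up U = [u_1 | ... | u_1] ∈ R^(3×1). The projector onto W = col(U) is P = U (U^T U)^(-1) U^T.
Compute U^T U =
  [27],
and U^T v = (27).
Solve U^T U · c = U^T v for the coefficients: c = (1). The projection is proj_W(v) = U c.
Check: (v - proj_W(v)) · u_1 = 0  (should be 0).
Result: proj_W(v) = (3, -3, -3).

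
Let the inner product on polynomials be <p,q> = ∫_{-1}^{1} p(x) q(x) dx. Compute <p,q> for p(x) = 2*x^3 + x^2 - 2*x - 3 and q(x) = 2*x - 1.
<p,q> = 64/15

Expand the product: p(x)·q(x) = 4*x^4 - 5*x^2 - 4*x + 3.
∫_{-1}^{1} of each monomial x^k gives [2/(k+1) if k even, 0 if k odd]. Integrating term-by-term (or equivalently evaluating the antiderivative F(x) = 4*x^5/5 - 5*x^3/3 - 2*x^2 + 3*x at the endpoints):
  F(1) − F(−1) = 2/15 − (-62/15) = 64/15.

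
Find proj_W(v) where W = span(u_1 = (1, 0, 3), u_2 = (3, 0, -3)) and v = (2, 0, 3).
proj_W(v) = (2, 0, 3)

Set up U = [u_1 | ... | u_2] ∈ R^(3×2). The projector onto W = col(U) is P = U (U^T U)^(-1) U^T.
Compute U^T U =
  [10, -6]
  [-6, 18],
and U^T v = (11, -3).
Solve U^T U · c = U^T v for the coefficients: c = (5/4, 1/4). The projection is proj_W(v) = U c.
Check: (v - proj_W(v)) · u_1 = 0  (should be 0).
Check: (v - proj_W(v)) · u_2 = 0  (should be 0).
Result: proj_W(v) = (2, 0, 3).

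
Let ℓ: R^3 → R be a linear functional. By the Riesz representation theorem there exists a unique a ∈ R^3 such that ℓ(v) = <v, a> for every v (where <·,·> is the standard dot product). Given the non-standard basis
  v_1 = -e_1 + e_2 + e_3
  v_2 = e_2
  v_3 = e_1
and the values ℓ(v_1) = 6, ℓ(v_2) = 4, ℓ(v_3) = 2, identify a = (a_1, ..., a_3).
a = (2, 4, 4)

Write a = (a_1, ..., a_3) in the standard basis. For each basis vector v_i, ℓ(v_i) = <v_i, a> is a linear equation in the a_j's. Collect the n equations into a matrix system V a = ℓ, where row i of V is v_i (expressed in the standard basis). Since V is invertible (lower-triangular with 1s on the diagonal, up to permutation), solve by back-substitution:
  V =
[[-1, 1, 1],
 [0, 1, 0],
 [1, 0, 0]]
  V a = (6, 4, 2)
Solving gives a = (2, 4, 4).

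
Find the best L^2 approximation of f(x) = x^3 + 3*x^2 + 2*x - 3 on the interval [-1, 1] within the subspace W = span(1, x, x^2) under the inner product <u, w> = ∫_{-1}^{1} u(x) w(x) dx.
g(x) = 3*x^2 + 13*x/5 - 3

The best approximation g ∈ W is the orthogonal projection of f onto W. Writing g = a_0 + a_1 x + a_2 x^2, the coefficients solve the normal equations G · a = b where
  G_{ij} = <φ_i, φ_j> and b_i = <f, φ_i>, with φ_0 = 1, φ_1 = x, φ_2 = x^2.
G =
  [2, 0, 2/3]
  [0, 2/3, 0]
  [2/3, 0, 2/5],
b = (-4, 26/15, -4/5).
Solving gives a_0 = -3, a_1 = 13/5, a_2 = 3, so
  g(x) = 3*x^2 + 13*x/5 - 3.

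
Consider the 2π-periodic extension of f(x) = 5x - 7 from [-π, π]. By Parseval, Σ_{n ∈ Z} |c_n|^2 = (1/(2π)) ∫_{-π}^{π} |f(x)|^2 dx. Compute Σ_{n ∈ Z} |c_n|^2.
Σ |c_n|^2 = 25π^2/3 + 49

Expand and integrate term by term over [-π, π]:
  ∫ (5x)^2 dx = 25·(2π^3/3); ∫ 2·5·(-7)·x dx = 0 (odd integrand); ∫ (-7)^2 dx = 49·2π.
So (1/(2π)) ∫_{-π}^{π} (5x - 7)^2 dx = 25π^2/3 + 49 = 25π^2/3 + 49.
Parseval ⇒ Σ |c_n|^2 = 25π^2/3 + 49.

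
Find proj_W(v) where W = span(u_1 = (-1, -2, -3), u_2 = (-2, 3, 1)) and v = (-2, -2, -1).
proj_W(v) = (-1, -1, -2)

Set up U = [u_1 | ... | u_2] ∈ R^(3×2). The projector onto W = col(U) is P = U (U^T U)^(-1) U^T.
Compute U^T U =
  [14, -7]
  [-7, 14],
and U^T v = (9, -3).
Solve U^T U · c = U^T v for the coefficients: c = (5/7, 1/7). The projection is proj_W(v) = U c.
Check: (v - proj_W(v)) · u_1 = 0  (should be 0).
Check: (v - proj_W(v)) · u_2 = 0  (should be 0).
Result: proj_W(v) = (-1, -1, -2).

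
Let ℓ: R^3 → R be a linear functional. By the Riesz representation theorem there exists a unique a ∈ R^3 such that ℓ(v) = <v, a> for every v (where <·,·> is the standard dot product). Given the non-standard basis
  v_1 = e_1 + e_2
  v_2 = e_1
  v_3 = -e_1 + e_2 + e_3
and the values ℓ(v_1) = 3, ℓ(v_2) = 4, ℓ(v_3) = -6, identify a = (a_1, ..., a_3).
a = (4, -1, -1)

Write a = (a_1, ..., a_3) in the standard basis. For each basis vector v_i, ℓ(v_i) = <v_i, a> is a linear equation in the a_j's. Collect the n equations into a matrix system V a = ℓ, where row i of V is v_i (expressed in the standard basis). Since V is invertible (lower-triangular with 1s on the diagonal, up to permutation), solve by back-substitution:
  V =
[[1, 1, 0],
 [1, 0, 0],
 [-1, 1, 1]]
  V a = (3, 4, -6)
Solving gives a = (4, -1, -1).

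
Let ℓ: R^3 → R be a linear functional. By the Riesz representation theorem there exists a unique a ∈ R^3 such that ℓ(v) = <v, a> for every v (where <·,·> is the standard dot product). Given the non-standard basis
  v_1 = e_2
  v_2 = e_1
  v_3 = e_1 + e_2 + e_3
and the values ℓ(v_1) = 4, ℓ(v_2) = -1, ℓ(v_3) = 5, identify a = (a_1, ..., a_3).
a = (-1, 4, 2)

Write a = (a_1, ..., a_3) in the standard basis. For each basis vector v_i, ℓ(v_i) = <v_i, a> is a linear equation in the a_j's. Collect the n equations into a matrix system V a = ℓ, where row i of V is v_i (expressed in the standard basis). Since V is invertible (lower-triangular with 1s on the diagonal, up to permutation), solve by back-substitution:
  V =
[[0, 1, 0],
 [1, 0, 0],
 [1, 1, 1]]
  V a = (4, -1, 5)
Solving gives a = (-1, 4, 2).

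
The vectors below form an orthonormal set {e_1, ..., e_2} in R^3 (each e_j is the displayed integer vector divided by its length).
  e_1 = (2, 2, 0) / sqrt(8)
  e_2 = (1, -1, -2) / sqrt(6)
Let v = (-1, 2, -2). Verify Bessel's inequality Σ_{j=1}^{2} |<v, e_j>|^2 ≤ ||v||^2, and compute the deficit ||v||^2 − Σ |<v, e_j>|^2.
Σ |<v, e_j>|^2 = 2/3; ||v||^2 = 9; deficit = 25/3

Write each e_j = u_j / sqrt(<u_j, u_j>) where u_j is the displayed integer vector. Then <v, e_j> = <v, u_j> / sqrt(<u_j, u_j>), so |<v, e_j>|^2 = <v, u_j>^2 / <u_j, u_j>.
Coefficients: <v, e_1> = 2/sqrt(8), <v, e_2> = 1/sqrt(6).
Square and sum: Σ |<v, e_j>|^2 = 2/3.
Compute ||v||^2 = v·v = 9.
Deficit = 9 − 2/3 = 25/3 ≥ 0, confirming Bessel's inequality. (The deficit equals ||v − Σ <v,e_j> e_j||^2, the squared distance from v to span{e_j}.)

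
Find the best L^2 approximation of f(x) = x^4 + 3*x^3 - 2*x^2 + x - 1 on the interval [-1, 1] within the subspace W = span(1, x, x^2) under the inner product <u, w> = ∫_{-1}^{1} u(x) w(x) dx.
g(x) = -8*x^2/7 + 14*x/5 - 38/35

The best approximation g ∈ W is the orthogonal projection of f onto W. Writing g = a_0 + a_1 x + a_2 x^2, the coefficients solve the normal equations G · a = b where
  G_{ij} = <φ_i, φ_j> and b_i = <f, φ_i>, with φ_0 = 1, φ_1 = x, φ_2 = x^2.
G =
  [2, 0, 2/3]
  [0, 2/3, 0]
  [2/3, 0, 2/5],
b = (-44/15, 28/15, -124/105).
Solving gives a_0 = -38/35, a_1 = 14/5, a_2 = -8/7, so
  g(x) = -8*x^2/7 + 14*x/5 - 38/35.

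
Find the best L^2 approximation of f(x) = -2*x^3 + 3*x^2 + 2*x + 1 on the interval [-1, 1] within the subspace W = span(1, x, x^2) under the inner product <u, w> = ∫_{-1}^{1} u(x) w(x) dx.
g(x) = 3*x^2 + 4*x/5 + 1

The best approximation g ∈ W is the orthogonal projection of f onto W. Writing g = a_0 + a_1 x + a_2 x^2, the coefficients solve the normal equations G · a = b where
  G_{ij} = <φ_i, φ_j> and b_i = <f, φ_i>, with φ_0 = 1, φ_1 = x, φ_2 = x^2.
G =
  [2, 0, 2/3]
  [0, 2/3, 0]
  [2/3, 0, 2/5],
b = (4, 8/15, 28/15).
Solving gives a_0 = 1, a_1 = 4/5, a_2 = 3, so
  g(x) = 3*x^2 + 4*x/5 + 1.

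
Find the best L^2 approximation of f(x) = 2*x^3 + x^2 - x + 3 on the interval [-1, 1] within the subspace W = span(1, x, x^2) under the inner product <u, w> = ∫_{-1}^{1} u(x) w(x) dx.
g(x) = x^2 + x/5 + 3

The best approximation g ∈ W is the orthogonal projection of f onto W. Writing g = a_0 + a_1 x + a_2 x^2, the coefficients solve the normal equations G · a = b where
  G_{ij} = <φ_i, φ_j> and b_i = <f, φ_i>, with φ_0 = 1, φ_1 = x, φ_2 = x^2.
G =
  [2, 0, 2/3]
  [0, 2/3, 0]
  [2/3, 0, 2/5],
b = (20/3, 2/15, 12/5).
Solving gives a_0 = 3, a_1 = 1/5, a_2 = 1, so
  g(x) = x^2 + x/5 + 3.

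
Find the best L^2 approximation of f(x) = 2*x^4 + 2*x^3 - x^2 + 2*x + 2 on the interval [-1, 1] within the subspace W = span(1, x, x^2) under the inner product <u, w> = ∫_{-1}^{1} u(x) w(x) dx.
g(x) = 5*x^2/7 + 16*x/5 + 64/35

The best approximation g ∈ W is the orthogonal projection of f onto W. Writing g = a_0 + a_1 x + a_2 x^2, the coefficients solve the normal equations G · a = b where
  G_{ij} = <φ_i, φ_j> and b_i = <f, φ_i>, with φ_0 = 1, φ_1 = x, φ_2 = x^2.
G =
  [2, 0, 2/3]
  [0, 2/3, 0]
  [2/3, 0, 2/5],
b = (62/15, 32/15, 158/105).
Solving gives a_0 = 64/35, a_1 = 16/5, a_2 = 5/7, so
  g(x) = 5*x^2/7 + 16*x/5 + 64/35.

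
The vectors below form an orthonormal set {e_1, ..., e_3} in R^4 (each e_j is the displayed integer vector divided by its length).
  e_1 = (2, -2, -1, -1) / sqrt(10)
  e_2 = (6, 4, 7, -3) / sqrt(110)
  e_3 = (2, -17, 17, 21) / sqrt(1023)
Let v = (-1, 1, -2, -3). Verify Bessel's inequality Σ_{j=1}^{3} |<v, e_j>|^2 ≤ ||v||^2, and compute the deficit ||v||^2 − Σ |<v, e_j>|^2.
Σ |<v, e_j>|^2 = 1274/93; ||v||^2 = 15; deficit = 121/93

Write each e_j = u_j / sqrt(<u_j, u_j>) where u_j is the displayed integer vector. Then <v, e_j> = <v, u_j> / sqrt(<u_j, u_j>), so |<v, e_j>|^2 = <v, u_j>^2 / <u_j, u_j>.
Coefficients: <v, e_1> = 1/sqrt(10), <v, e_2> = -7/sqrt(110), <v, e_3> = -116/sqrt(1023).
Square and sum: Σ |<v, e_j>|^2 = 1274/93.
Compute ||v||^2 = v·v = 15.
Deficit = 15 − 1274/93 = 121/93 ≥ 0, confirming Bessel's inequality. (The deficit equals ||v − Σ <v,e_j> e_j||^2, the squared distance from v to span{e_j}.)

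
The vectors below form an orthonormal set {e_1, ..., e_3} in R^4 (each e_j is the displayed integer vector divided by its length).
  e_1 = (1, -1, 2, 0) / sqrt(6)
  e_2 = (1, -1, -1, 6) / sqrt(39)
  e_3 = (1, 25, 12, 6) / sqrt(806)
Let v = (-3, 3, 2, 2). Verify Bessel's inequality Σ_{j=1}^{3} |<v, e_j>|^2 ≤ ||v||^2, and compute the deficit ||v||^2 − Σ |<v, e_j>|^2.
Σ |<v, e_j>|^2 = 482/31; ||v||^2 = 26; deficit = 324/31

Write each e_j = u_j / sqrt(<u_j, u_j>) where u_j is the displayed integer vector. Then <v, e_j> = <v, u_j> / sqrt(<u_j, u_j>), so |<v, e_j>|^2 = <v, u_j>^2 / <u_j, u_j>.
Coefficients: <v, e_1> = -2/sqrt(6), <v, e_2> = 4/sqrt(39), <v, e_3> = 108/sqrt(806).
Square and sum: Σ |<v, e_j>|^2 = 482/31.
Compute ||v||^2 = v·v = 26.
Deficit = 26 − 482/31 = 324/31 ≥ 0, confirming Bessel's inequality. (The deficit equals ||v − Σ <v,e_j> e_j||^2, the squared distance from v to span{e_j}.)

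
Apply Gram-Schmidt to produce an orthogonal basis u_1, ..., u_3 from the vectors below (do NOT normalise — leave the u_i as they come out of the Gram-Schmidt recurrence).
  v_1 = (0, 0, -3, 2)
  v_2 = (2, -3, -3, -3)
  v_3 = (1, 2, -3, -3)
Orthogonal basis:
  u_1 = (0, 0, -3, 2)
  u_2 = (2, -3, -30/13, -45/13)
  u_3 = (24/197, 1307/394, -255/197, -765/394)

Apply the Gram-Schmidt recurrence
  u_1 = v_1
  u_i = v_i − Σ_{j<i} ((v_i · u_j) / (u_j · u_j)) · u_j.

Step by step this gives:
  u_1 = (0, 0, -3, 2)
  u_2 = (2, -3, -30/13, -45/13)
  u_3 = (24/197, 1307/394, -255/197, -765/394)

Orthogonality check:
  u_2 · u_1 = 0 (should be 0)
  u_3 · u_1 = 0 (should be 0)
  u_3 · u_2 = 0 (should be 0)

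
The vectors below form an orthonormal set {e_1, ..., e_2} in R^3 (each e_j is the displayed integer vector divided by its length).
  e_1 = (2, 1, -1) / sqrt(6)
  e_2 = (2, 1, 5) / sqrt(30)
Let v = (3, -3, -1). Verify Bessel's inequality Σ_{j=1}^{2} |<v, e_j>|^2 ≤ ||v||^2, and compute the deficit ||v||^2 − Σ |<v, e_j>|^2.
Σ |<v, e_j>|^2 = 14/5; ||v||^2 = 19; deficit = 81/5

Write each e_j = u_j / sqrt(<u_j, u_j>) where u_j is the displayed integer vector. Then <v, e_j> = <v, u_j> / sqrt(<u_j, u_j>), so |<v, e_j>|^2 = <v, u_j>^2 / <u_j, u_j>.
Coefficients: <v, e_1> = 4/sqrt(6), <v, e_2> = -2/sqrt(30).
Square and sum: Σ |<v, e_j>|^2 = 14/5.
Compute ||v||^2 = v·v = 19.
Deficit = 19 − 14/5 = 81/5 ≥ 0, confirming Bessel's inequality. (The deficit equals ||v − Σ <v,e_j> e_j||^2, the squared distance from v to span{e_j}.)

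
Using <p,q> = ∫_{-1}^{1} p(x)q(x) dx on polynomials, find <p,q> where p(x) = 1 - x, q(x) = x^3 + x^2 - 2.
<p,q> = -56/15

Expand the product: p(x)·q(x) = -x^4 + x^2 + 2*x - 2.
∫_{-1}^{1} of each monomial x^k gives [2/(k+1) if k even, 0 if k odd]. Integrating term-by-term (or equivalently evaluating the antiderivative F(x) = -x^5/5 + x^3/3 + x^2 - 2*x at the endpoints):
  F(1) − F(−1) = -13/15 − (43/15) = -56/15.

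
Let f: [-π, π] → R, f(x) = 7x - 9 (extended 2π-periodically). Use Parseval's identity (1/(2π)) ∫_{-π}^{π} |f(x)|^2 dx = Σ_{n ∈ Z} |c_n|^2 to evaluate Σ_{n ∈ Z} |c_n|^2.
Σ |c_n|^2 = 49π^2/3 + 81

Expand and integrate term by term over [-π, π]:
  ∫ (7x)^2 dx = 49·(2π^3/3); ∫ 2·7·(-9)·x dx = 0 (odd integrand); ∫ (-9)^2 dx = 81·2π.
So (1/(2π)) ∫_{-π}^{π} (7x - 9)^2 dx = 49π^2/3 + 81 = 49π^2/3 + 81.
Parseval ⇒ Σ |c_n|^2 = 49π^2/3 + 81.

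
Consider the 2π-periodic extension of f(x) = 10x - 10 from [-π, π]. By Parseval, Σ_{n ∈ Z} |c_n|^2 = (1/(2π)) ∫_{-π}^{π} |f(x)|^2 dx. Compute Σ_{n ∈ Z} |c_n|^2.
Σ |c_n|^2 = 100π^2/3 + 100

Expand and integrate term by term over [-π, π]:
  ∫ (10x)^2 dx = 100·(2π^3/3); ∫ 2·10·(-10)·x dx = 0 (odd integrand); ∫ (-10)^2 dx = 100·2π.
So (1/(2π)) ∫_{-π}^{π} (10x - 10)^2 dx = 100π^2/3 + 100 = 100π^2/3 + 100.
Parseval ⇒ Σ |c_n|^2 = 100π^2/3 + 100.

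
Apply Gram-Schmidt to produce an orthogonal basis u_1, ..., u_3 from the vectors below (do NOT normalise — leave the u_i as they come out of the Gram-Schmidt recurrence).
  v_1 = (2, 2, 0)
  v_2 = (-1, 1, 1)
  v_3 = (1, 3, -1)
Orthogonal basis:
  u_1 = (2, 2, 0)
  u_2 = (-1, 1, 1)
  u_3 = (-2/3, 2/3, -4/3)

Apply the Gram-Schmidt recurrence
  u_1 = v_1
  u_i = v_i − Σ_{j<i} ((v_i · u_j) / (u_j · u_j)) · u_j.

Step by step this gives:
  u_1 = (2, 2, 0)
  u_2 = (-1, 1, 1)
  u_3 = (-2/3, 2/3, -4/3)

Orthogonality check:
  u_2 · u_1 = 0 (should be 0)
  u_3 · u_1 = 0 (should be 0)
  u_3 · u_2 = 0 (should be 0)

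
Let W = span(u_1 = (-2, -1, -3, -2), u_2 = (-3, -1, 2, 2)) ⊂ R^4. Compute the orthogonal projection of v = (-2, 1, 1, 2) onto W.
proj_W(v) = (-32/21, -7/15, 163/105, 10/7)

Set up U = [u_1 | ... | u_2] ∈ R^(4×2). The projector onto W = col(U) is P = U (U^T U)^(-1) U^T.
Compute U^T U =
  [18, -3]
  [-3, 18],
and U^T v = (-4, 11).
Solve U^T U · c = U^T v for the coefficients: c = (-13/105, 62/105). The projection is proj_W(v) = U c.
Check: (v - proj_W(v)) · u_1 = 0  (should be 0).
Check: (v - proj_W(v)) · u_2 = 0  (should be 0).
Result: proj_W(v) = (-32/21, -7/15, 163/105, 10/7).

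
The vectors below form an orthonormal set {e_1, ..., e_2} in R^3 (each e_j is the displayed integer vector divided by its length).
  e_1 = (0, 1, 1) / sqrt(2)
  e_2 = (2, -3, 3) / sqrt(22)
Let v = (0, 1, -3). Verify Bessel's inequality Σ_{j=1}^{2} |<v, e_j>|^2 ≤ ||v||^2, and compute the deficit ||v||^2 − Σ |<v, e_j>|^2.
Σ |<v, e_j>|^2 = 94/11; ||v||^2 = 10; deficit = 16/11

Write each e_j = u_j / sqrt(<u_j, u_j>) where u_j is the displayed integer vector. Then <v, e_j> = <v, u_j> / sqrt(<u_j, u_j>), so |<v, e_j>|^2 = <v, u_j>^2 / <u_j, u_j>.
Coefficients: <v, e_1> = -2/sqrt(2), <v, e_2> = -12/sqrt(22).
Square and sum: Σ |<v, e_j>|^2 = 94/11.
Compute ||v||^2 = v·v = 10.
Deficit = 10 − 94/11 = 16/11 ≥ 0, confirming Bessel's inequality. (The deficit equals ||v − Σ <v,e_j> e_j||^2, the squared distance from v to span{e_j}.)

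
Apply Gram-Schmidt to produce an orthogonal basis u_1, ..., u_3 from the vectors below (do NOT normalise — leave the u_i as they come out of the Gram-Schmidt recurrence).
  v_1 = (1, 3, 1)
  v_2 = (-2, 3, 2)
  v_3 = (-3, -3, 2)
Orthogonal basis:
  u_1 = (1, 3, 1)
  u_2 = (-31/11, 6/11, 13/11)
  u_3 = (63/106, -42/53, 189/106)

Apply the Gram-Schmidt recurrence
  u_1 = v_1
  u_i = v_i − Σ_{j<i} ((v_i · u_j) / (u_j · u_j)) · u_j.

Step by step this gives:
  u_1 = (1, 3, 1)
  u_2 = (-31/11, 6/11, 13/11)
  u_3 = (63/106, -42/53, 189/106)

Orthogonality check:
  u_2 · u_1 = 0 (should be 0)
  u_3 · u_1 = 0 (should be 0)
  u_3 · u_2 = 0 (should be 0)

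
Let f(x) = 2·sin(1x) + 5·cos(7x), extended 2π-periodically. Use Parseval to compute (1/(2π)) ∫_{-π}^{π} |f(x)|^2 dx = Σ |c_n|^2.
Σ |c_n|^2 = 29/2

Expand |f|^2 and use orthogonality of {sin(nx), cos(mx)} on [-π, π]:
  ∫_{-π}^{π} sin(nx)^2 dx = π, ∫ cos(mx)^2 dx = π, and cross terms integrate to 0.
So ∫_{-π}^{π} f(x)^2 dx = 2^2 · π + 5^2 · π = (4 + 25)π.
Divide by 2π: (4 + 25)/2 = 29/2.
By Parseval, this equals Σ |c_n|^2.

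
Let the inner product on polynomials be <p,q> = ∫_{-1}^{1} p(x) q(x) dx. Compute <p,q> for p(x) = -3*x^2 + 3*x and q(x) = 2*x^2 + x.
<p,q> = -2/5

Expand the product: p(x)·q(x) = -6*x^4 + 3*x^3 + 3*x^2.
∫_{-1}^{1} of each monomial x^k gives [2/(k+1) if k even, 0 if k odd]. Integrating term-by-term (or equivalently evaluating the antiderivative F(x) = -6*x^5/5 + 3*x^4/4 + x^3 at the endpoints):
  F(1) − F(−1) = 11/20 − (19/20) = -2/5.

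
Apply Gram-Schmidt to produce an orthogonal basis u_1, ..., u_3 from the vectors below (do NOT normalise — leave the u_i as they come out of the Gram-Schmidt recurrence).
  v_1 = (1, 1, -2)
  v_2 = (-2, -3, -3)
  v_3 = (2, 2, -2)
Orthogonal basis:
  u_1 = (1, 1, -2)
  u_2 = (-13/6, -19/6, -8/3)
  u_3 = (18/131, -14/131, 2/131)

Apply the Gram-Schmidt recurrence
  u_1 = v_1
  u_i = v_i − Σ_{j<i} ((v_i · u_j) / (u_j · u_j)) · u_j.

Step by step this gives:
  u_1 = (1, 1, -2)
  u_2 = (-13/6, -19/6, -8/3)
  u_3 = (18/131, -14/131, 2/131)

Orthogonality check:
  u_2 · u_1 = 0 (should be 0)
  u_3 · u_1 = 0 (should be 0)
  u_3 · u_2 = 0 (should be 0)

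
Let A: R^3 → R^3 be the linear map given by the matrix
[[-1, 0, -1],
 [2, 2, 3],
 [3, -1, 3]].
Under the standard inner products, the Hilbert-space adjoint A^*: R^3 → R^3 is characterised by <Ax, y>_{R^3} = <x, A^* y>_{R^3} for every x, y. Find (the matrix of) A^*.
A^* = A^T =
[[-1, 2, 3],
 [0, 2, -1],
 [-1, 3, 3]]

For real matrices with standard dot products, the defining identity <Ax, y> = <x, A^* y> gives (Ax)^T y = x^T (A^*) y, i.e. x^T A^T y = x^T (A^*) y. Since this holds for all x, y, we must have A^* = A^T. Therefore
A^* =
[[-1, 2, 3],
 [0, 2, -1],
 [-1, 3, 3]].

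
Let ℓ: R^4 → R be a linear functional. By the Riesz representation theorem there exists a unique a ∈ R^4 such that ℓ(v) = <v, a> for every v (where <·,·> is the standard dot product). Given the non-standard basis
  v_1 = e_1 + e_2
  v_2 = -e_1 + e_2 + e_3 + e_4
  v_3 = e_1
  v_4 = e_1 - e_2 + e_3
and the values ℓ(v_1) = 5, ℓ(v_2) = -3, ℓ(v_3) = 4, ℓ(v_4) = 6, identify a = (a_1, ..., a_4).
a = (4, 1, 3, -3)

Write a = (a_1, ..., a_4) in the standard basis. For each basis vector v_i, ℓ(v_i) = <v_i, a> is a linear equation in the a_j's. Collect the n equations into a matrix system V a = ℓ, where row i of V is v_i (expressed in the standard basis). Since V is invertible (lower-triangular with 1s on the diagonal, up to permutation), solve by back-substitution:
  V =
[[1, 1, 0, 0],
 [-1, 1, 1, 1],
 [1, 0, 0, 0],
 [1, -1, 1, 0]]
  V a = (5, -3, 4, 6)
Solving gives a = (4, 1, 3, -3).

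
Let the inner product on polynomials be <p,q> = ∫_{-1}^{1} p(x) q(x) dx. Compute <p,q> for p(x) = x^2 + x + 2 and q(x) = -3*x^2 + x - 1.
<p,q> = -46/5

Expand the product: p(x)·q(x) = -3*x^4 - 2*x^3 - 6*x^2 + x - 2.
∫_{-1}^{1} of each monomial x^k gives [2/(k+1) if k even, 0 if k odd]. Integrating term-by-term (or equivalently evaluating the antiderivative F(x) = -3*x^5/5 - x^4/2 - 2*x^3 + x^2/2 - 2*x at the endpoints):
  F(1) − F(−1) = -23/5 − (23/5) = -46/5.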